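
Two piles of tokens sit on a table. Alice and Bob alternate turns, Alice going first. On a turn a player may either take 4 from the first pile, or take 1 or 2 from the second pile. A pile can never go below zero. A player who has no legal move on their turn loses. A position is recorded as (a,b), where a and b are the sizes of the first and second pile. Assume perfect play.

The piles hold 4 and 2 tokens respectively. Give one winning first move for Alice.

Build the W/L table. Terminal = L. A non-terminal position is W if it has a move to some L; otherwise it is L.
No move ever increases a pile, so every position that can arise here has a ≤ 4 and b ≤ 2; it is enough to label the cells with 0 ≤ a ≤ 4 and 0 ≤ b ≤ 2.
Every move lowers a or b (never raises either), so fill the grid row by row in increasing a, and left to right within a row: each cell's successors are then already labelled.
      b=0  b=1  b=2
a=0:    L    W    W
a=1:    L    W    W
a=2:    L    W    W
a=3:    L    W    W
a=4:    W    L    W
Cells with no legal move (terminal, hence L): (0,0), (1,0), (2,0), (3,0).
The remaining L cells, each justified by listing all of its moves:
(4,1): →(0,1)(W), (4,0)(W) — all W, so L
Every other cell has at least one move into one of the L cells above, so it is W.
From (4,2), the L positions reachable in one move are: (4,1).

Move to (4,1).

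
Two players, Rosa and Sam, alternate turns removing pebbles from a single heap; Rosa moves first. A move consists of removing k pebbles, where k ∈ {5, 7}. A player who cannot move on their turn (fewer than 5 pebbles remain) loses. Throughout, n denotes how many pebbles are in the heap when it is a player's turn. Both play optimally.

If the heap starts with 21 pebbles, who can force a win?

Rosa wins.

Compute win/loss labels from the base case upward. A position with no move is L. Any other position is W if it can reach an L in one move, else L.
n=0: no move → L
n=1: no move → L
n=2: no move → L
n=3: no move → L
n=4: no move → L
n=5: →0(L), so W
n=6: →1(L), so W
n=7: →2(L), so W
n=8: →3(L), so W
n=9: →4(L), so W
n=10: →3(L), so W
n=11: →4(L), so W
n=12: →7(W), 5(W) — all W, so L
n=13: →8(W), 6(W) — all W, so L
n=14: →9(W), 7(W) — all W, so L
n=15: →10(W), 8(W) — all W, so L
n=16: →11(W), 9(W) — all W, so L
n=17: →12(L), so W
n=18: →13(L), so W
n=19: →14(L), so W
n=20: →15(L), so W
n=21: →16(L), so W
From 21 Rosa can remove 5, leaving 16, reaching an L position.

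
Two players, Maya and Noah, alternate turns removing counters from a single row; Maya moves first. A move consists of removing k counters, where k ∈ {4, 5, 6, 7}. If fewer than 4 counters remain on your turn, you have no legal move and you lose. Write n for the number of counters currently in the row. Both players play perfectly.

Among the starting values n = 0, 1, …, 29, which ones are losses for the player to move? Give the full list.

0, 1, 2, 3, 11, 12, 13, 14, 22, 23, 24, 25

Positions with no move are L. A position that does have a move is losing for the player to move precisely when every available move leads to a winning position for the opponent. Fill in the labels:
n=0: no move → L
n=1: no move → L
n=2: no move → L
n=3: no move → L
n=4: →0(L), so W
n=5: →1(L), so W
n=6: →2(L), so W
n=7: →3(L), so W
n=8: →3(L), so W
n=9: →3(L), so W
n=10: →3(L), so W
n=11: →7(W), 6(W), 5(W), 4(W) — all W, so L
n=12: →8(W), 7(W), 6(W), 5(W) — all W, so L
n=13: →9(W), 8(W), 7(W), 6(W) — all W, so L
n=14: →10(W), 9(W), 8(W), 7(W) — all W, so L
n=15: →11(L), so W
n=16: →12(L), so W
n=17: →13(L), so W
n=18: →14(L), so W
n=19: →14(L), so W
n=20: →14(L), so W
n=21: →14(L), so W
n=22: →18(W), 17(W), 16(W), 15(W) — all W, so L
n=23: →19(W), 18(W), 17(W), 16(W) — all W, so L
n=24: →20(W), 19(W), 18(W), 17(W) — all W, so L
n=25: →21(W), 20(W), 19(W), 18(W) — all W, so L
n=26: →22(L), so W
n=27: →23(L), so W
n=28: →24(L), so W
n=29: →25(L), so W
Reading off the rows marked L gives the requested list; there are 12 such values of n.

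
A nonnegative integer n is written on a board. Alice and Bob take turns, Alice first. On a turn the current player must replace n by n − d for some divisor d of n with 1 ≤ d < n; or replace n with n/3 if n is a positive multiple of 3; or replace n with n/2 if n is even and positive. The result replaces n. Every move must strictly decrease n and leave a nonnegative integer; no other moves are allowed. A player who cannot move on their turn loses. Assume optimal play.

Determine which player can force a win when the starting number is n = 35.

Alice wins.

Positions with no move are L. A position that does have a move is losing for the player to move precisely when every available move leads to a winning position for the opponent. Fill in the labels:
n=0: no move → L
n=1: no move → L
n=2: can move to 1, which is L ⇒ W
n=3: can move to 1, which is L ⇒ W
n=4: moves to 2(W), 3(W); every one is W ⇒ L
n=5: can move to 4, which is L ⇒ W
n=6: can move to 4, which is L ⇒ W
n=7: the only move is to 6(W), a W ⇒ L
n=8: can move to 4, which is L ⇒ W
n=9: moves to 3(W), 6(W), 8(W); every one is W ⇒ L
n=10: can move to 9, which is L ⇒ W
n=11: the only move is to 10(W), a W ⇒ L
n=12: can move to 4, which is L ⇒ W
n=13: the only move is to 12(W), a W ⇒ L
n=14: can move to 7, which is L ⇒ W
n=15: moves to 5(W), 10(W), 12(W), 14(W); every one is W ⇒ L
n=16: can move to 15, which is L ⇒ W
n=17: the only move is to 16(W), a W ⇒ L
n=18: can move to 9, which is L ⇒ W
n=19: the only move is to 18(W), a W ⇒ L
n=20: can move to 15, which is L ⇒ W
n=21: can move to 7, which is L ⇒ W
n=22: can move to 11, which is L ⇒ W
n=23: the only move is to 22(W), a W ⇒ L
n=24: can move to 23, which is L ⇒ W
n=25: moves to 20(W), 24(W); every one is W ⇒ L
n=26: can move to 13, which is L ⇒ W
n=27: can move to 9, which is L ⇒ W
n=28: moves to 14(W), 21(W), 24(W), 26(W), 27(W); every one is W ⇒ L
n=29: can move to 28, which is L ⇒ W
n=30: can move to 15, which is L ⇒ W
n=31: the only move is to 30(W), a W ⇒ L
n=32: can move to 28, which is L ⇒ W
n=33: can move to 11, which is L ⇒ W
n=34: can move to 17, which is L ⇒ W
n=35: can move to 28, which is L ⇒ W
The starting position 35 is W: Alice should move to 28, handing over an L position.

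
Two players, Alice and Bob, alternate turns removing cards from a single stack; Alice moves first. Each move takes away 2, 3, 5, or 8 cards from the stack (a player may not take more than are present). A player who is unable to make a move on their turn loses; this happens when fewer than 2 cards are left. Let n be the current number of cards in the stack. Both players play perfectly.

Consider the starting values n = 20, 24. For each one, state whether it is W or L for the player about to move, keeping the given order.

Classify positions by backward induction: terminal positions (no move available) are L. From any other position, the mover wins iff some move reaches an L.
n=0: no move → L
n=1: no move → L
n=2: can move to 0, which is L ⇒ W
n=3: can move to 1, which is L ⇒ W
n=4: can move to 1, which is L ⇒ W
n=5: can move to 0, which is L ⇒ W
n=6: can move to 1, which is L ⇒ W
n=7: moves to 5(W), 4(W), 2(W); every one is W ⇒ L
n=8: can move to 0, which is L ⇒ W
n=9: can move to 7, which is L ⇒ W
n=10: can move to 7, which is L ⇒ W
n=11: moves to 9(W), 8(W), 6(W), 3(W); every one is W ⇒ L
n=12: can move to 7, which is L ⇒ W
n=13: can move to 11, which is L ⇒ W
n=14: can move to 11, which is L ⇒ W
n=15: can move to 7, which is L ⇒ W
n=16: can move to 11, which is L ⇒ W
n=17: moves to 15(W), 14(W), 12(W), 9(W); every one is W ⇒ L
n=18: moves to 16(W), 15(W), 13(W), 10(W); every one is W ⇒ L
n=19: can move to 17, which is L ⇒ W
n=20: can move to 18, which is L ⇒ W
n=21: can move to 18, which is L ⇒ W
n=22: can move to 17, which is L ⇒ W
n=23: can move to 18, which is L ⇒ W
n=24: moves to 22(W), 21(W), 19(W), 16(W); every one is W ⇒ L

20: W, 24: L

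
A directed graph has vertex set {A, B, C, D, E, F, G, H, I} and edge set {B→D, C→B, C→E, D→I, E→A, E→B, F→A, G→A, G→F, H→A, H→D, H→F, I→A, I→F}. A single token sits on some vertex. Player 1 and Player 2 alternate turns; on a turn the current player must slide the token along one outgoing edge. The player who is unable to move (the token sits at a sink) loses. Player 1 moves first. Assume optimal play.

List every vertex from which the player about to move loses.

A, C, D

Label each position W (a win for the player to move) or L (a loss). A position with no legal move is L; any other position is W exactly when some move reaches an L, and L when every move reaches a W.
Every edge goes from a vertex to one that appears earlier in the order A, F, I, D, B, G, E, H, C, so processing vertices in that order labels each vertex after all of its successors.
A: no outgoing edge → L
F: reaches L-position A → W
I: reaches L-position A → W
D: only reaches I(W), which is W → L
B: reaches L-position D → W
G: reaches L-position A → W
E: reaches L-position A → W
H: reaches L-position D → W
C: only reaches E(W), B(W), all W → L
The losing starting vertices are exactly the entries labelled L in this table (3 of them).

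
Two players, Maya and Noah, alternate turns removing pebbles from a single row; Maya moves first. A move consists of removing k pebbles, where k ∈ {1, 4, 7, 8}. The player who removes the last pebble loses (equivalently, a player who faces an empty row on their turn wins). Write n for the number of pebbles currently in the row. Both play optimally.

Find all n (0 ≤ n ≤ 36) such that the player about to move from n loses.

1, 3, 6, 12, 15, 17, 26, 28, 31

Compute win/loss labels from the base case upward. A position with no move is W. Any other position is W if it can reach an L in one move, else L.
n=0: no move; the opponent has just taken the last pebble and therefore loses → W
n=1: the only move is to 0(W), a W ⇒ L
n=2: can move to 1, which is L ⇒ W
n=3: the only move is to 2(W), a W ⇒ L
n=4: can move to 3, which is L ⇒ W
n=5: can move to 1, which is L ⇒ W
n=6: moves to 5(W), 2(W); every one is W ⇒ L
n=7: can move to 6, which is L ⇒ W
n=8: can move to 1, which is L ⇒ W
n=9: can move to 1, which is L ⇒ W
n=10: can move to 6, which is L ⇒ W
n=11: can move to 3, which is L ⇒ W
n=12: moves to 11(W), 8(W), 5(W), 4(W); every one is W ⇒ L
n=13: can move to 12, which is L ⇒ W
n=14: can move to 6, which is L ⇒ W
n=15: moves to 14(W), 11(W), 8(W), 7(W); every one is W ⇒ L
n=16: can move to 15, which is L ⇒ W
n=17: moves to 16(W), 13(W), 10(W), 9(W); every one is W ⇒ L
n=18: can move to 17, which is L ⇒ W
n=19: can move to 15, which is L ⇒ W
n=20: can move to 12, which is L ⇒ W
n=21: can move to 17, which is L ⇒ W
n=22: can move to 15, which is L ⇒ W
n=23: can move to 15, which is L ⇒ W
n=24: can move to 17, which is L ⇒ W
n=25: can move to 17, which is L ⇒ W
n=26: moves to 25(W), 22(W), 19(W), 18(W); every one is W ⇒ L
n=27: can move to 26, which is L ⇒ W
n=28: moves to 27(W), 24(W), 21(W), 20(W); every one is W ⇒ L
n=29: can move to 28, which is L ⇒ W
n=30: can move to 26, which is L ⇒ W
n=31: moves to 30(W), 27(W), 24(W), 23(W); every one is W ⇒ L
n=32: can move to 31, which is L ⇒ W
n=33: can move to 26, which is L ⇒ W
n=34: can move to 26, which is L ⇒ W
n=35: can move to 31, which is L ⇒ W
n=36: can move to 28, which is L ⇒ W
The losing starting values of n are exactly the entries labelled L in this table (9 of them).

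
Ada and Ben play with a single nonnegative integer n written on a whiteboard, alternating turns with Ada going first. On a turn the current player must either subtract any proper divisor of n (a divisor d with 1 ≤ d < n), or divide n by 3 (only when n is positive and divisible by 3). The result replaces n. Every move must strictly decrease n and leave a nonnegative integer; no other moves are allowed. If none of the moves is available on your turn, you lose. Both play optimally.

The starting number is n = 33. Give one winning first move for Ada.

Move to 11.

Compute win/loss labels from the base case upward. A position with no move is L. Any other position is W if it can reach an L in one move, else L.
n=0: no move → L
n=1: no move → L
n=2: can move to 1, which is L ⇒ W
n=3: can move to 1, which is L ⇒ W
n=4: moves to 2(W), 3(W); every one is W ⇒ L
n=5: can move to 4, which is L ⇒ W
n=6: can move to 4, which is L ⇒ W
n=7: the only move is to 6(W), a W ⇒ L
n=8: can move to 4, which is L ⇒ W
n=9: moves to 3(W), 6(W), 8(W); every one is W ⇒ L
n=10: can move to 9, which is L ⇒ W
n=11: the only move is to 10(W), a W ⇒ L
n=12: can move to 4, which is L ⇒ W
n=13: the only move is to 12(W), a W ⇒ L
n=14: can move to 7, which is L ⇒ W
n=15: moves to 5(W), 10(W), 12(W), 14(W); every one is W ⇒ L
n=16: can move to 15, which is L ⇒ W
n=17: the only move is to 16(W), a W ⇒ L
n=18: can move to 9, which is L ⇒ W
n=19: the only move is to 18(W), a W ⇒ L
n=20: can move to 15, which is L ⇒ W
n=21: can move to 7, which is L ⇒ W
n=22: can move to 11, which is L ⇒ W
n=23: the only move is to 22(W), a W ⇒ L
n=24: can move to 23, which is L ⇒ W
n=25: moves to 20(W), 24(W); every one is W ⇒ L
n=26: can move to 13, which is L ⇒ W
n=27: can move to 9, which is L ⇒ W
n=28: moves to 14(W), 21(W), 24(W), 26(W), 27(W); every one is W ⇒ L
n=29: can move to 28, which is L ⇒ W
n=30: can move to 15, which is L ⇒ W
n=31: the only move is to 30(W), a W ⇒ L
n=32: can move to 28, which is L ⇒ W
n=33: can move to 11, which is L ⇒ W
From 33, the L positions reachable in one move are: 11.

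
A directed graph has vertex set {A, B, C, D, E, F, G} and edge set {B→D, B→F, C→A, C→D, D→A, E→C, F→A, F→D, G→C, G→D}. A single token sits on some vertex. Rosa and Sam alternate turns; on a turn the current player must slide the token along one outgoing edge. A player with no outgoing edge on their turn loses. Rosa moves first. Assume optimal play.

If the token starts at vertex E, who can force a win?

Build the W/L table. Terminal = L. A non-terminal position is W if it has a move to some L; otherwise it is L.
Every edge goes from a vertex to one that appears earlier in the order A, D, C, F, B, G, E, so processing vertices in that order labels each vertex after all of its successors.
A: no outgoing edge → L
D: →A(L), so W
C: →A(L), so W
F: →A(L), so W
B: →F(W), D(W) — all W, so L
G: →C(W), D(W) — all W, so L
E: →C(W) only, which is W, so L
Every move from E reaches a W position, so the mover loses.

Sam wins.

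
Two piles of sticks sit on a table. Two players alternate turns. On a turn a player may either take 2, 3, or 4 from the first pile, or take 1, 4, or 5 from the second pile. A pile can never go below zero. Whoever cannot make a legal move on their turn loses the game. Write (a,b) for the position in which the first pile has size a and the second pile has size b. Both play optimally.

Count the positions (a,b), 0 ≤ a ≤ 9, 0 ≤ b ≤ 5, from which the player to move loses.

Classify positions by backward induction: terminal positions (no move available) are L. From any other position, the mover wins iff some move reaches an L.
Every move lowers a or b (never raises either), so fill the grid row by row in increasing a, and left to right within a row: each cell's successors are then already labelled.
      b=0  b=1  b=2  b=3  b=4  b=5
a=0:    L    W    L    W    W    W
a=1:    L    W    L    W    W    W
a=2:    W    L    W    L    W    W
a=3:    W    L    W    L    W    W
a=4:    W    W    W    W    L    W
a=5:    W    W    W    W    L    W
a=6:    L    W    L    W    W    W
a=7:    L    W    L    W    W    W
a=8:    W    L    W    L    W    W
a=9:    W    L    W    L    W    W
Cells with no legal move (terminal, hence L): (0,0), (1,0).
The remaining L cells, each justified by listing all of its moves:
(0,2): the only move is to (0,1)(W), a W ⇒ L
(1,2): the only move is to (1,1)(W), a W ⇒ L
(2,1): moves to (0,1)(W), (2,0)(W); every one is W ⇒ L
(2,3): moves to (0,3)(W), (2,2)(W); every one is W ⇒ L
(3,1): moves to (1,1)(W), (0,1)(W), (3,0)(W); every one is W ⇒ L
(3,3): moves to (1,3)(W), (0,3)(W), (3,2)(W); every one is W ⇒ L
(4,4): moves to (2,4)(W), (1,4)(W), (0,4)(W), (4,3)(W), (4,0)(W); every one is W ⇒ L
(5,4): moves to (3,4)(W), (2,4)(W), (1,4)(W), (5,3)(W), (5,0)(W); every one is W ⇒ L
(6,0): moves to (4,0)(W), (3,0)(W), (2,0)(W); every one is W ⇒ L
(6,2): moves to (4,2)(W), (3,2)(W), (2,2)(W), (6,1)(W); every one is W ⇒ L
(7,0): moves to (5,0)(W), (4,0)(W), (3,0)(W); every one is W ⇒ L
(7,2): moves to (5,2)(W), (4,2)(W), (3,2)(W), (7,1)(W); every one is W ⇒ L
(8,1): moves to (6,1)(W), (5,1)(W), (4,1)(W), (8,0)(W); every one is W ⇒ L
(8,3): moves to (6,3)(W), (5,3)(W), (4,3)(W), (8,2)(W); every one is W ⇒ L
(9,1): moves to (7,1)(W), (6,1)(W), (5,1)(W), (9,0)(W); every one is W ⇒ L
(9,3): moves to (7,3)(W), (6,3)(W), (5,3)(W), (9,2)(W); every one is W ⇒ L
Every other cell has at least one move into one of the L cells above, so it is W.
L cells per row: a=0: 2, a=1: 2, a=2: 2, a=3: 2, a=4: 1, a=5: 1, a=6: 2, a=7: 2, a=8: 2, a=9: 2; total 18.

18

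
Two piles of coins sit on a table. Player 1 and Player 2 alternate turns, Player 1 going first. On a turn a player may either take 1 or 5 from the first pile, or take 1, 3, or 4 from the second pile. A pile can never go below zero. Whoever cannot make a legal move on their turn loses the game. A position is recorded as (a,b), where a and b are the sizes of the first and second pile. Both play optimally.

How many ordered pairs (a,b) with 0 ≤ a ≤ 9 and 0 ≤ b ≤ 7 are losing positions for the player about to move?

Use the standard recursion: the mover loses at a terminal position; elsewhere, the mover wins exactly when some move hands the opponent an L position.
Every move lowers a or b (never raises either), so fill the grid row by row in increasing a, and left to right within a row: each cell's successors are then already labelled.
      b=0  b=1  b=2  b=3  b=4  b=5  b=6  b=7
a=0:    L    W    L    W    W    W    W    L
a=1:    W    L    W    L    W    W    W    W
a=2:    L    W    L    W    W    W    W    L
a=3:    W    L    W    L    W    W    W    W
a=4:    L    W    L    W    W    W    W    L
a=5:    W    L    W    L    W    W    W    W
a=6:    L    W    L    W    W    W    W    L
a=7:    W    L    W    L    W    W    W    W
a=8:    L    W    L    W    W    W    W    L
a=9:    W    L    W    L    W    W    W    W
Cells with no legal move (terminal, hence L): (0,0).
The remaining L cells, each justified by listing all of its moves:
(0,2): →(0,1)(W) only, which is W, so L
(0,7): →(0,6)(W), (0,4)(W), (0,3)(W) — all W, so L
(1,1): →(0,1)(W), (1,0)(W) — all W, so L
(1,3): →(0,3)(W), (1,2)(W), (1,0)(W) — all W, so L
(2,0): →(1,0)(W) only, which is W, so L
(2,2): →(1,2)(W), (2,1)(W) — all W, so L
(2,7): →(1,7)(W), (2,6)(W), (2,4)(W), (2,3)(W) — all W, so L
(3,1): →(2,1)(W), (3,0)(W) — all W, so L
(3,3): →(2,3)(W), (3,2)(W), (3,0)(W) — all W, so L
(4,0): →(3,0)(W) only, which is W, so L
(4,2): →(3,2)(W), (4,1)(W) — all W, so L
(4,7): →(3,7)(W), (4,6)(W), (4,4)(W), (4,3)(W) — all W, so L
(5,1): →(4,1)(W), (0,1)(W), (5,0)(W) — all W, so L
(5,3): →(4,3)(W), (0,3)(W), (5,2)(W), (5,0)(W) — all W, so L
(6,0): →(5,0)(W), (1,0)(W) — all W, so L
(6,2): →(5,2)(W), (1,2)(W), (6,1)(W) — all W, so L
(6,7): →(5,7)(W), (1,7)(W), (6,6)(W), (6,4)(W), (6,3)(W) — all W, so L
(7,1): →(6,1)(W), (2,1)(W), (7,0)(W) — all W, so L
(7,3): →(6,3)(W), (2,3)(W), (7,2)(W), (7,0)(W) — all W, so L
(8,0): →(7,0)(W), (3,0)(W) — all W, so L
(8,2): →(7,2)(W), (3,2)(W), (8,1)(W) — all W, so L
(8,7): →(7,7)(W), (3,7)(W), (8,6)(W), (8,4)(W), (8,3)(W) — all W, so L
(9,1): →(8,1)(W), (4,1)(W), (9,0)(W) — all W, so L
(9,3): →(8,3)(W), (4,3)(W), (9,2)(W), (9,0)(W) — all W, so L
Every other cell has at least one move into one of the L cells above, so it is W.
L cells per row: a=0: 3, a=1: 2, a=2: 3, a=3: 2, a=4: 3, a=5: 2, a=6: 3, a=7: 2, a=8: 3, a=9: 2; total 25.

25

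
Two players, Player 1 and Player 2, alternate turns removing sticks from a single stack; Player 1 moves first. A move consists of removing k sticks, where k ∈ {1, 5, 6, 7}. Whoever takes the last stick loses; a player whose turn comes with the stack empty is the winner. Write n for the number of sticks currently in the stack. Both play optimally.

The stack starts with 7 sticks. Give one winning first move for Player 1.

Remove 6, leaving 1.

Compute win/loss labels from the base case upward. A position with no move is W. Any other position is W if it can reach an L in one move, else L.
n=0: no move; the opponent has just taken the last stick and therefore loses → W
n=1: L (sole option 0(W) is W)
n=2: W (go to 1, an L position)
n=3: L (sole option 2(W) is W)
n=4: W (go to 3, an L position)
n=5: L (options 4(W), 0(W) are all W)
n=6: W (go to 5, an L position)
n=7: W (go to 1, an L position)
From 7, the L positions reachable in one move are: 1.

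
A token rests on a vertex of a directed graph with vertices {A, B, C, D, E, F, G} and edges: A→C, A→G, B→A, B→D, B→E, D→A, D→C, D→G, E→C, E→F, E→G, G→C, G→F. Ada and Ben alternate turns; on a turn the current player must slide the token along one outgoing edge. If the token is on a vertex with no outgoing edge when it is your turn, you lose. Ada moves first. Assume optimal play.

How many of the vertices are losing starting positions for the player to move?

Work bottom-up. With no move the player to move loses. Otherwise the position is W if at least one move leads to an L position for the opponent, and L if every move leads to a W.
Every edge goes from a vertex to one that appears earlier in the order C, F, G, E, A, D, B, so processing vertices in that order labels each vertex after all of its successors.
C: no outgoing edge → L
F: no outgoing edge → L
G: reaches L-position F → W
E: reaches L-position F → W
A: reaches L-position C → W
D: reaches L-position C → W
B: only reaches D(W), A(W), E(W), all W → L
The L vertices are B, C, F; that is 3 in all.

3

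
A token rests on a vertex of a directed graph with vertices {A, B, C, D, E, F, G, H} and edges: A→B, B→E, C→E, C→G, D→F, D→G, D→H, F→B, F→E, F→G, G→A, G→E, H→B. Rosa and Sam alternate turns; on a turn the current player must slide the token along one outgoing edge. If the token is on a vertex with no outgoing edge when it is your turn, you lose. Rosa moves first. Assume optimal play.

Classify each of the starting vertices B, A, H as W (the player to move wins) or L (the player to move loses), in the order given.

Classify positions by backward induction: terminal positions (no move available) are L. From any other position, the mover wins iff some move reaches an L.
Every edge goes from a vertex to one that appears earlier in the order E, B, A, G, H, C, F, D, so processing vertices in that order labels each vertex after all of its successors.
E: no outgoing edge → L
B: →E(L), so W
A: →B(W) only, which is W, so L
G: →A(L), so W
H: →B(W) only, which is W, so L
C: →E(L), so W
F: →E(L), so W
D: →H(L), so W

B: W, A: L, H: L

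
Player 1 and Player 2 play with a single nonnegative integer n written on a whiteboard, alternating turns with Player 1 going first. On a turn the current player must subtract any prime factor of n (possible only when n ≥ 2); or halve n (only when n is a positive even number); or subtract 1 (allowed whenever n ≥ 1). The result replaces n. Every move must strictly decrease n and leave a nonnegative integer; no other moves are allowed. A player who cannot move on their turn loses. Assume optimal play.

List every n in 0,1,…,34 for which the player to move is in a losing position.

0, 4, 9, 14, 20, 24, 30, 34

Use the standard recursion: the mover loses at a terminal position; elsewhere, the mover wins exactly when some move hands the opponent an L position.
n=0: no move → L
n=1: can move to 0, which is L ⇒ W
n=2: can move to 0, which is L ⇒ W
n=3: can move to 0, which is L ⇒ W
n=4: moves to 2(W), 3(W); every one is W ⇒ L
n=5: can move to 0, which is L ⇒ W
n=6: can move to 4, which is L ⇒ W
n=7: can move to 0, which is L ⇒ W
n=8: can move to 4, which is L ⇒ W
n=9: moves to 6(W), 8(W); every one is W ⇒ L
n=10: can move to 9, which is L ⇒ W
n=11: can move to 0, which is L ⇒ W
n=12: can move to 9, which is L ⇒ W
n=13: can move to 0, which is L ⇒ W
n=14: moves to 7(W), 12(W), 13(W); every one is W ⇒ L
n=15: can move to 14, which is L ⇒ W
n=16: can move to 14, which is L ⇒ W
n=17: can move to 0, which is L ⇒ W
n=18: can move to 9, which is L ⇒ W
n=19: can move to 0, which is L ⇒ W
n=20: moves to 10(W), 15(W), 18(W), 19(W); every one is W ⇒ L
n=21: can move to 14, which is L ⇒ W
n=22: can move to 20, which is L ⇒ W
n=23: can move to 0, which is L ⇒ W
n=24: moves to 12(W), 21(W), 22(W), 23(W); every one is W ⇒ L
n=25: can move to 20, which is L ⇒ W
n=26: can move to 24, which is L ⇒ W
n=27: can move to 24, which is L ⇒ W
n=28: can move to 14, which is L ⇒ W
n=29: can move to 0, which is L ⇒ W
n=30: moves to 15(W), 25(W), 27(W), 28(W), 29(W); every one is W ⇒ L
n=31: can move to 0, which is L ⇒ W
n=32: can move to 30, which is L ⇒ W
n=33: can move to 30, which is L ⇒ W
n=34: moves to 17(W), 32(W), 33(W); every one is W ⇒ L
Reading off the rows marked L gives the requested list; there are 8 such values of n.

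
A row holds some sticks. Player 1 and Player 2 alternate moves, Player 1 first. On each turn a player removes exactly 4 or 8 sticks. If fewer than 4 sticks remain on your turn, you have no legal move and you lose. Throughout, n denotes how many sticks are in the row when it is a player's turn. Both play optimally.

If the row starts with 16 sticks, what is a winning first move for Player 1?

Work bottom-up. With no move the player to move loses. Otherwise the position is W if at least one move leads to an L position for the opponent, and L if every move leads to a W.
n=0: no move → L
n=1: no move → L
n=2: no move → L
n=3: no move → L
n=4: →0(L), so W
n=5: →1(L), so W
n=6: →2(L), so W
n=7: →3(L), so W
n=8: →0(L), so W
n=9: →1(L), so W
n=10: →2(L), so W
n=11: →3(L), so W
n=12: →8(W), 4(W) — all W, so L
n=13: →9(W), 5(W) — all W, so L
n=14: →10(W), 6(W) — all W, so L
n=15: →11(W), 7(W) — all W, so L
n=16: →12(L), so W
From 16, the L positions reachable in one move are: 12.

Remove 4, leaving 12.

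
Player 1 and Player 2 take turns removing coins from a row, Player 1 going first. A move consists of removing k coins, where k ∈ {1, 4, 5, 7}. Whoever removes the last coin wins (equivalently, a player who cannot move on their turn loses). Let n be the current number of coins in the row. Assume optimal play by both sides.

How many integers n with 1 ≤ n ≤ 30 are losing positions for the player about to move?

7

Use the standard recursion: the mover loses at a terminal position; elsewhere, the mover wins exactly when some move hands the opponent an L position.
n=0: no move → L
n=1: →0(L), so W
n=2: →1(W) only, which is W, so L
n=3: →2(L), so W
n=4: →0(L), so W
n=5: →0(L), so W
n=6: →2(L), so W
n=7: →2(L), so W
n=8: →7(W), 4(W), 3(W), 1(W) — all W, so L
n=9: →8(L), so W
n=10: →9(W), 6(W), 5(W), 3(W) — all W, so L
n=11: →10(L), so W
n=12: →8(L), so W
n=13: →8(L), so W
n=14: →10(L), so W
n=15: →10(L), so W
n=16: →15(W), 12(W), 11(W), 9(W) — all W, so L
n=17: →16(L), so W
n=18: →17(W), 14(W), 13(W), 11(W) — all W, so L
n=19: →18(L), so W
n=20: →16(L), so W
n=21: →16(L), so W
n=22: →18(L), so W
n=23: →18(L), so W
n=24: →23(W), 20(W), 19(W), 17(W) — all W, so L
n=25: →24(L), so W
n=26: →25(W), 22(W), 21(W), 19(W) — all W, so L
n=27: →26(L), so W
n=28: →24(L), so W
n=29: →24(L), so W
n=30: →26(L), so W
L entries with 1 ≤ n ≤ 30 (n=0 is outside the asked range and is not counted): n = 2, 8, 10, 16, 18, 24, 26; that makes 7.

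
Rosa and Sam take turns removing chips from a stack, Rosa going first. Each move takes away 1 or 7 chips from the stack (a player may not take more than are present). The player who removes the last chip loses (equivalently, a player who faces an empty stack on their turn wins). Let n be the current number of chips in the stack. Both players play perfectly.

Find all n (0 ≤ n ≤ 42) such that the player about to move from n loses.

1, 3, 5, 7, 9, 11, 13, 15, 17, 19, 21, 23, 25, 27, 29, 31, 33, 35, 37, 39, 41

Positions with no move are W. A position that does have a move is losing for the player to move precisely when every available move leads to a winning position for the opponent. Fill in the labels:
n=0: no move; the opponent has just taken the last chip and therefore loses → W
n=1: only reaches 0(W), which is W → L
n=2: reaches L-position 1 → W
n=3: only reaches 2(W), which is W → L
n=4: reaches L-position 3 → W
n=5: only reaches 4(W), which is W → L
n=6: reaches L-position 5 → W
n=7: only reaches 6(W), 0(W), all W → L
n=8: reaches L-position 7 → W
n=9: only reaches 8(W), 2(W), all W → L
n=10: reaches L-position 9 → W
n=11: only reaches 10(W), 4(W), all W → L
n=12: reaches L-position 11 → W
n=13: only reaches 12(W), 6(W), all W → L
n=14: reaches L-position 13 → W
n=15: only reaches 14(W), 8(W), all W → L
n=16: reaches L-position 15 → W
n=17: only reaches 16(W), 10(W), all W → L
n=18: reaches L-position 17 → W
n=19: only reaches 18(W), 12(W), all W → L
n=20: reaches L-position 19 → W
n=21: only reaches 20(W), 14(W), all W → L
n=22: reaches L-position 21 → W
n=23: only reaches 22(W), 16(W), all W → L
n=24: reaches L-position 23 → W
n=25: only reaches 24(W), 18(W), all W → L
n=26: reaches L-position 25 → W
n=27: only reaches 26(W), 20(W), all W → L
n=28: reaches L-position 27 → W
n=29: only reaches 28(W), 22(W), all W → L
n=30: reaches L-position 29 → W
n=31: only reaches 30(W), 24(W), all W → L
n=32: reaches L-position 31 → W
n=33: only reaches 32(W), 26(W), all W → L
n=34: reaches L-position 33 → W
n=35: only reaches 34(W), 28(W), all W → L
n=36: reaches L-position 35 → W
n=37: only reaches 36(W), 30(W), all W → L
n=38: reaches L-position 37 → W
n=39: only reaches 38(W), 32(W), all W → L
n=40: reaches L-position 39 → W
n=41: only reaches 40(W), 34(W), all W → L
n=42: reaches L-position 41 → W
The losing starting values of n are exactly the entries labelled L in this table (21 of them).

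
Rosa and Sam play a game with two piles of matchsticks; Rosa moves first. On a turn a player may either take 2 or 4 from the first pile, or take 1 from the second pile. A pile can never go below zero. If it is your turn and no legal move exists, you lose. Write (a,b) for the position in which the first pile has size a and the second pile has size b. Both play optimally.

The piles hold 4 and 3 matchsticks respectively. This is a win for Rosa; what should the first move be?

Move to (2,3).

Work bottom-up. With no move the player to move loses. Otherwise the position is W if at least one move leads to an L position for the opponent, and L if every move leads to a W.
No move ever increases a pile, so every position that can arise here has a ≤ 4 and b ≤ 3; it is enough to label the cells with 0 ≤ a ≤ 4 and 0 ≤ b ≤ 3.
Every move lowers a or b (never raises either), so fill the grid row by row in increasing a, and left to right within a row: each cell's successors are then already labelled.
      b=0  b=1  b=2  b=3
a=0:    L    W    L    W
a=1:    L    W    L    W
a=2:    W    L    W    L
a=3:    W    L    W    L
a=4:    W    W    W    W
Cells with no legal move (terminal, hence L): (0,0), (1,0).
The remaining L cells, each justified by listing all of its moves:
(0,2): only reaches (0,1)(W), which is W → L
(1,2): only reaches (1,1)(W), which is W → L
(2,1): only reaches (0,1)(W), (2,0)(W), all W → L
(2,3): only reaches (0,3)(W), (2,2)(W), all W → L
(3,1): only reaches (1,1)(W), (3,0)(W), all W → L
(3,3): only reaches (1,3)(W), (3,2)(W), all W → L
Every other cell has at least one move into one of the L cells above, so it is W.
From (4,3), the L positions reachable in one move are: (2,3).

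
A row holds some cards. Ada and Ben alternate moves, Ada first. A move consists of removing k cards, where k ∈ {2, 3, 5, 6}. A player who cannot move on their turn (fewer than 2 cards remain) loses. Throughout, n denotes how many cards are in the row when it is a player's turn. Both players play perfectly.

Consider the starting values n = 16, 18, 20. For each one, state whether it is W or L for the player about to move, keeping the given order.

Positions with no move are L. A position that does have a move is losing for the player to move precisely when every available move leads to a winning position for the opponent. Fill in the labels:
n=0: no move → L
n=1: no move → L
n=2: W (go to 0, an L position)
n=3: W (go to 1, an L position)
n=4: W (go to 1, an L position)
n=5: W (go to 0, an L position)
n=6: W (go to 1, an L position)
n=7: W (go to 1, an L position)
n=8: L (options 6(W), 5(W), 3(W), 2(W) are all W)
n=9: L (options 7(W), 6(W), 4(W), 3(W) are all W)
n=10: W (go to 8, an L position)
n=11: W (go to 9, an L position)
n=12: W (go to 9, an L position)
n=13: W (go to 8, an L position)
n=14: W (go to 9, an L position)
n=15: W (go to 9, an L position)
n=16: L (options 14(W), 13(W), 11(W), 10(W) are all W)
n=17: L (options 15(W), 14(W), 12(W), 11(W) are all W)
n=18: W (go to 16, an L position)
n=19: W (go to 17, an L position)
n=20: W (go to 17, an L position)

16: L, 18: W, 20: W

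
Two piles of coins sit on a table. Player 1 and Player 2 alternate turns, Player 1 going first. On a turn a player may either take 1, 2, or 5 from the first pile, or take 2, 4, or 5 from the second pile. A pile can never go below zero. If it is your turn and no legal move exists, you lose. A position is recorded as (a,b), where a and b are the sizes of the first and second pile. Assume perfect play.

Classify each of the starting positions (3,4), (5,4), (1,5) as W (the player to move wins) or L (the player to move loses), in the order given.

Positions with no move are L. A position that does have a move is losing for the player to move precisely when every available move leads to a winning position for the opponent. Fill in the labels:
No move ever increases a pile, so every position that can arise here has a ≤ 5 and b ≤ 5; it is enough to label the cells with 0 ≤ a ≤ 5 and 0 ≤ b ≤ 5.
Every move lowers a or b (never raises either), so fill the grid row by row in increasing a, and left to right within a row: each cell's successors are then already labelled.
      b=0  b=1  b=2  b=3  b=4  b=5
a=0:    L    L    W    W    W    W
a=1:    W    W    L    L    W    W
a=2:    W    W    W    W    L    L
a=3:    L    L    W    W    W    W
a=4:    W    W    L    L    W    W
a=5:    W    W    W    W    L    L
Cells with no legal move (terminal, hence L): (0,0), (0,1).
The remaining L cells, each justified by listing all of its moves:
(1,2): L (options (0,2)(W), (1,0)(W) are all W)
(1,3): L (options (0,3)(W), (1,1)(W) are all W)
(2,4): L (options (1,4)(W), (0,4)(W), (2,2)(W), (2,0)(W) are all W)
(2,5): L (options (1,5)(W), (0,5)(W), (2,3)(W), (2,1)(W), (2,0)(W) are all W)
(3,0): L (options (2,0)(W), (1,0)(W) are all W)
(3,1): L (options (2,1)(W), (1,1)(W) are all W)
(4,2): L (options (3,2)(W), (2,2)(W), (4,0)(W) are all W)
(4,3): L (options (3,3)(W), (2,3)(W), (4,1)(W) are all W)
(5,4): L (options (4,4)(W), (3,4)(W), (0,4)(W), (5,2)(W), (5,0)(W) are all W)
(5,5): L (options (4,5)(W), (3,5)(W), (0,5)(W), (5,3)(W), (5,1)(W), (5,0)(W) are all W)
Every other cell has at least one move into one of the L cells above, so it is W.
(3,4): the move to (2,4) reaches an L cell, so W
(5,4): one of the L cells justified above, so L
(1,5): the move to (1,3) reaches an L cell, so W

(3,4): W, (5,4): L, (1,5): W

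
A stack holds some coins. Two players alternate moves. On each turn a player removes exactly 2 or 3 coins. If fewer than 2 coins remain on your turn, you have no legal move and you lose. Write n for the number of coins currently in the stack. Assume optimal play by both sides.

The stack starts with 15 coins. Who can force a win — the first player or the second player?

Classify positions by backward induction: terminal positions (no move available) are L. From any other position, the mover wins iff some move reaches an L.
n=0: no move → L
n=1: no move → L
n=2: reaches L-position 0 → W
n=3: reaches L-position 1 → W
n=4: reaches L-position 1 → W
n=5: only reaches 3(W), 2(W), all W → L
n=6: only reaches 4(W), 3(W), all W → L
n=7: reaches L-position 5 → W
n=8: reaches L-position 6 → W
n=9: reaches L-position 6 → W
n=10: only reaches 8(W), 7(W), all W → L
n=11: only reaches 9(W), 8(W), all W → L
n=12: reaches L-position 10 → W
n=13: reaches L-position 11 → W
n=14: reaches L-position 11 → W
n=15: only reaches 13(W), 12(W), all W → L
Every move from 15 reaches a W position, so the mover loses.

The second player wins.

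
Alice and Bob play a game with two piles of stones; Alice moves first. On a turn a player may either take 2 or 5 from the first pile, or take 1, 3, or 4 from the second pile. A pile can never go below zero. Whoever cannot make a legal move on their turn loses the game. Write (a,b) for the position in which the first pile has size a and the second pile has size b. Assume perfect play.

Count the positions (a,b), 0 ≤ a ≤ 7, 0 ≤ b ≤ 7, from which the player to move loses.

Compute win/loss labels from the base case upward. A position with no move is L. Any other position is W if it can reach an L in one move, else L.
Every move lowers a or b (never raises either), so fill the grid row by row in increasing a, and left to right within a row: each cell's successors are then already labelled.
      b=0  b=1  b=2  b=3  b=4  b=5  b=6  b=7
a=0:    L    W    L    W    W    W    W    L
a=1:    L    W    L    W    W    W    W    L
a=2:    W    L    W    L    W    W    W    W
a=3:    W    L    W    L    W    W    W    W
a=4:    L    W    L    W    W    W    W    L
a=5:    W    W    W    W    L    W    L    W
a=6:    W    L    W    L    W    W    W    W
a=7:    L    W    L    W    W    W    W    L
Cells with no legal move (terminal, hence L): (0,0), (1,0).
The remaining L cells, each justified by listing all of its moves:
(0,2): only reaches (0,1)(W), which is W → L
(0,7): only reaches (0,6)(W), (0,4)(W), (0,3)(W), all W → L
(1,2): only reaches (1,1)(W), which is W → L
(1,7): only reaches (1,6)(W), (1,4)(W), (1,3)(W), all W → L
(2,1): only reaches (0,1)(W), (2,0)(W), all W → L
(2,3): only reaches (0,3)(W), (2,2)(W), (2,0)(W), all W → L
(3,1): only reaches (1,1)(W), (3,0)(W), all W → L
(3,3): only reaches (1,3)(W), (3,2)(W), (3,0)(W), all W → L
(4,0): only reaches (2,0)(W), which is W → L
(4,2): only reaches (2,2)(W), (4,1)(W), all W → L
(4,7): only reaches (2,7)(W), (4,6)(W), (4,4)(W), (4,3)(W), all W → L
(5,4): only reaches (3,4)(W), (0,4)(W), (5,3)(W), (5,1)(W), (5,0)(W), all W → L
(5,6): only reaches (3,6)(W), (0,6)(W), (5,5)(W), (5,3)(W), (5,2)(W), all W → L
(6,1): only reaches (4,1)(W), (1,1)(W), (6,0)(W), all W → L
(6,3): only reaches (4,3)(W), (1,3)(W), (6,2)(W), (6,0)(W), all W → L
(7,0): only reaches (5,0)(W), (2,0)(W), all W → L
(7,2): only reaches (5,2)(W), (2,2)(W), (7,1)(W), all W → L
(7,7): only reaches (5,7)(W), (2,7)(W), (7,6)(W), (7,4)(W), (7,3)(W), all W → L
Every other cell has at least one move into one of the L cells above, so it is W.
L cells per row: a=0: 3, a=1: 3, a=2: 2, a=3: 2, a=4: 3, a=5: 2, a=6: 2, a=7: 3; total 20.

20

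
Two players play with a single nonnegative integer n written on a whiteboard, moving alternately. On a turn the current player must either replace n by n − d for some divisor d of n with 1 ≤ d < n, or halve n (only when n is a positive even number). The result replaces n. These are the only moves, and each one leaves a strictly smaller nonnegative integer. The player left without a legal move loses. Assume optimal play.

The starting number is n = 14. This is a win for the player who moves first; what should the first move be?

Move to 7.

Classify positions by backward induction: terminal positions (no move available) are L. From any other position, the mover wins iff some move reaches an L.
n=0: no move → L
n=1: no move → L
n=2: can move to 1, which is L ⇒ W
n=3: the only move is to 2(W), a W ⇒ L
n=4: can move to 3, which is L ⇒ W
n=5: the only move is to 4(W), a W ⇒ L
n=6: can move to 3, which is L ⇒ W
n=7: the only move is to 6(W), a W ⇒ L
n=8: can move to 7, which is L ⇒ W
n=9: moves to 6(W), 8(W); every one is W ⇒ L
n=10: can move to 5, which is L ⇒ W
n=11: the only move is to 10(W), a W ⇒ L
n=12: can move to 9, which is L ⇒ W
n=13: the only move is to 12(W), a W ⇒ L
n=14: can move to 7, which is L ⇒ W
From 14, the L positions reachable in one move are: 7, 13. Any move reaching one of these is winning.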